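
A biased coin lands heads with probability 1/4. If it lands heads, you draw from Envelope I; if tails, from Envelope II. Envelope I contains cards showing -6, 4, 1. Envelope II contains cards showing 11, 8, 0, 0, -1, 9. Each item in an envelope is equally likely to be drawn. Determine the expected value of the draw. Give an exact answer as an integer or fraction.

E[X | Envelope I] = (-6 + 4 + 1)/3 = -1/3
E[X | Envelope II] = (11 + 8 + 0 + 0 − 1 + 9)/6 = 9/2
E[X] = (1/4)·(-1/3) + (3/4)·9/2 = 79/24

79/24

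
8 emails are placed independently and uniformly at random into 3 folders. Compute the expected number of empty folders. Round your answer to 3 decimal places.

0.117

Let Xⱼ=1 if folder j is empty. P(Xⱼ=1) = ((3-1)/3)^8 = 256/6561.
By linearity, E[#empty] = 3·256/6561 = 256/2187.
≈ 0.117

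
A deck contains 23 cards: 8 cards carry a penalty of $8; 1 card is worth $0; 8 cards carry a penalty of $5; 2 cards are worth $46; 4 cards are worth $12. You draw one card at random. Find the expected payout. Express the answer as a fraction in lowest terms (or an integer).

36/23 dollars

E[payout] = (8/23)·(-8) + (1/23)·0 + (8/23)·(-5) + (2/23)·46 + (4/23)·12 = 36/23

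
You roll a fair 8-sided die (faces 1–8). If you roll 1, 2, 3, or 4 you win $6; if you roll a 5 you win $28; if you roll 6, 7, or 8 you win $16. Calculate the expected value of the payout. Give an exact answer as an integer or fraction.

25/2 dollars

E[payout] = (1/2)·6 + (3/8)·16 + (1/8)·28 = 25/2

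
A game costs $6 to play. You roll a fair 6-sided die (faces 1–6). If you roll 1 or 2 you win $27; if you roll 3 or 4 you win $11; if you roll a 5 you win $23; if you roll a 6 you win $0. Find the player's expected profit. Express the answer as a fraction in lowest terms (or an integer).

21/2 dollars

E[payout] = (1/6)·0 + (1/3)·11 + (1/6)·23 + (1/3)·27 = 33/2
Expected profit = 33/2 − 6 = 21/2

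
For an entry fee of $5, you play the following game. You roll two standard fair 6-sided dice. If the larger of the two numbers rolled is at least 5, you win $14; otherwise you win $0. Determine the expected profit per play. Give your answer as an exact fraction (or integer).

25/9 dollars

E[payout] = (4/9)·0 + (5/9)·14 = 70/9
Expected profit = 70/9 − 5 = 25/9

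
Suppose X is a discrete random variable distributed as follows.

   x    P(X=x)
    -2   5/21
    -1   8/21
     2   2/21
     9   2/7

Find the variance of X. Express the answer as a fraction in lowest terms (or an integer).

9362/441

E[X] = (5/21)·(-2) + (8/21)·(-1) + (2/21)·2 + (2/7)·9 = 40/21
E[X²] = (5/21)·4 + (8/21)·1 + (2/21)·4 + (2/7)·81 = 174/7
Var(X) = 174/7 − (40/21)² = 9362/441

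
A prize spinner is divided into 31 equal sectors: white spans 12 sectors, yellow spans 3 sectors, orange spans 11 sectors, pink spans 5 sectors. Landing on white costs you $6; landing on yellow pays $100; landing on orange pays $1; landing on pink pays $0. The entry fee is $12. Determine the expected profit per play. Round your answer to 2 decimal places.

-$4.29

E[payout] = (12/31)·(-6) + (3/31)·100 + (11/31)·1 + (5/31)·0 = 239/31
Expected profit = 239/31 − 12 = -133/31 ≈ -$4.29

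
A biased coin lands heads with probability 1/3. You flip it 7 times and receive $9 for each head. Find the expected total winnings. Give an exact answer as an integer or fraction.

E[#heads] = 7·1/3 = 7/3 (linearity over flips).
E[winnings] = 9·7/3 = 21.

$21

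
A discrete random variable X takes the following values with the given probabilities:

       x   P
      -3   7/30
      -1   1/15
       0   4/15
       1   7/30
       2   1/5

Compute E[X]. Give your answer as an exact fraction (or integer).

E[X] = (7/30)·(-3) + (1/15)·(-1) + (4/15)·0 + (7/30)·1 + (1/5)·2
     = -2/15

-2/15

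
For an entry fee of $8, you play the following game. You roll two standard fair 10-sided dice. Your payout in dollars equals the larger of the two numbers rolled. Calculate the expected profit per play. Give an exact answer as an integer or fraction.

Distribution of the larger of the two numbers rolled: 1 w.p. 1/100, 2 w.p. 3/100, 3 w.p. 1/20, 4 w.p. 7/100, 5 w.p. 9/100, 6 w.p. 11/100, …
E[payout] = (1/100)·1 + (3/100)·2 + (1/20)·3 + (7/100)·4 + (9/100)·5 + (11/100)·6 + (13/100)·7 + (3/20)·8 + (17/100)·9 + (19/100)·10 = 143/20
Expected profit = 143/20 − 8 = -17/20

-17/20 dollars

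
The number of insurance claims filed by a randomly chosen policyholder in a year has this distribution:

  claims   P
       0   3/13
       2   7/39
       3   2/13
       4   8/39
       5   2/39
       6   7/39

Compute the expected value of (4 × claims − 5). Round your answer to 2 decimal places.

E[4x-5] = (3/13)·(-5) + (7/39)·3 + (2/13)·7 + (8/39)·11 + (2/39)·15 + (7/39)·19
     = 269/39 ≈ 6.90

6.90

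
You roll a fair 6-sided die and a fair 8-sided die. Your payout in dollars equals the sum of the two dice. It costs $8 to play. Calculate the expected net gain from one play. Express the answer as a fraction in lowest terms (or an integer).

Distribution of the sum of the two dice: 2 w.p. 1/48, 3 w.p. 1/24, 4 w.p. 1/16, 5 w.p. 1/12, 6 w.p. 5/48, 7 w.p. 1/8, …
E[payout] = (1/48)·2 + (1/24)·3 + (1/16)·4 + (1/12)·5 + (5/48)·6 + (1/8)·7 + (1/8)·8 + (1/8)·9 + (5/48)·10 + (1/12)·11 + (1/16)·12 + (1/24)·13 + (1/48)·14 = 8
Expected profit = 8 − 8 = 0

$0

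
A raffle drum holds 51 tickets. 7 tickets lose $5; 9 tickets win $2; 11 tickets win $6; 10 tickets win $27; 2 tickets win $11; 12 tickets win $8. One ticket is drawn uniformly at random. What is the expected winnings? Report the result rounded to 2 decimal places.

E[payout] = (7/51)·(-5) + (9/51)·2 + (11/51)·6 + (10/51)·27 + (2/51)·11 + (12/51)·8 = 437/51
≈ $8.57

$8.57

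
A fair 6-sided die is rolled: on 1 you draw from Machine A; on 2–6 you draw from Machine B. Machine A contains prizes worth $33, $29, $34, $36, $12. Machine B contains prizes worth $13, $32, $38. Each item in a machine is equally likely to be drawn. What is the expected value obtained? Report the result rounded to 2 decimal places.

$27.86

E[X | Machine A] = (33 + 29 + 34 + 36 + 12)/5 = 144/5
E[X | Machine B] = (13 + 32 + 38)/3 = 83/3
E[X] = (1/6)·144/5 + (5/6)·83/3 = 2507/90 ≈ 27.86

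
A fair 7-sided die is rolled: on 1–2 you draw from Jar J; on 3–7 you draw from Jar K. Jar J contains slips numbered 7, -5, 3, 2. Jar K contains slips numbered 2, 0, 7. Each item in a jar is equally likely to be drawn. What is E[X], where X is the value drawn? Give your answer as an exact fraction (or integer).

E[X | Jar J] = (7 − 5 + 3 + 2)/4 = 7/4
E[X | Jar K] = (2 + 0 + 7)/3 = 3
E[X] = (2/7)·7/4 + (5/7)·3 = 37/14

37/14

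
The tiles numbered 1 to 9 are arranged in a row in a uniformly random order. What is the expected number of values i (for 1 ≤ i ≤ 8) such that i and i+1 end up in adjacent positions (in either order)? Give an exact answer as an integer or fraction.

16/9

For each i ∈ {1,…,8}, let Xᵢ = 1 if i and i+1 are adjacent. P(Xᵢ=1) = 2·(9−1)!/9! = 2/9.
By linearity, E[ΣXᵢ] = (8)·(2/9) = 16/9.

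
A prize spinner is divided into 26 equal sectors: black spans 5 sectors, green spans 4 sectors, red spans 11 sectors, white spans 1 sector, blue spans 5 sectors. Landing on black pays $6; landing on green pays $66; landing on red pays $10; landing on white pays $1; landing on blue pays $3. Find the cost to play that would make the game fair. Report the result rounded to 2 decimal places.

$16.15

E[payout] = (5/26)·6 + (4/26)·66 + (11/26)·10 + (1/26)·1 + (5/26)·3 = 210/13
Fair fee = E[payout] = 210/13 ≈ $16.15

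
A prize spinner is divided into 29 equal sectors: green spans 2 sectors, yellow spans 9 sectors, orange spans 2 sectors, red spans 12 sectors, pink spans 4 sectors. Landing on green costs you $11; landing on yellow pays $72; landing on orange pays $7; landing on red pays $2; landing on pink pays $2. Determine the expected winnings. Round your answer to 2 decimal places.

E[payout] = (2/29)·(-11) + (9/29)·72 + (2/29)·7 + (12/29)·2 + (4/29)·2 = 672/29
≈ $23.17

$23.17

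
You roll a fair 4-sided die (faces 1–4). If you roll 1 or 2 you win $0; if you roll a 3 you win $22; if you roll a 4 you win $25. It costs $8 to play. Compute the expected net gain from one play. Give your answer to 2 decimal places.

$3.75

E[payout] = (1/2)·0 + (1/4)·22 + (1/4)·25 = 47/4
Expected profit = 47/4 − 8 = 15/4 ≈ $3.75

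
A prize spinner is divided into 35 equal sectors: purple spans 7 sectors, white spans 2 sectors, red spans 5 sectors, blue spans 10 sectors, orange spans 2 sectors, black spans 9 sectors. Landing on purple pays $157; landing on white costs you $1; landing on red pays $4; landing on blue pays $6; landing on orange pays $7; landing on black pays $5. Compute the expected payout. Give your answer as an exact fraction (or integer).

1236/35 dollars

E[payout] = (7/35)·157 + (2/35)·(-1) + (5/35)·4 + (10/35)·6 + (2/35)·7 + (9/35)·5 = 1236/35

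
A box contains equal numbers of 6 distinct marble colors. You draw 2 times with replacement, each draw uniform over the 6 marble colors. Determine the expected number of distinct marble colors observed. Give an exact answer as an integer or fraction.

11/6

Let Xⱼ=1 if type j appears at least once. P(Xⱼ=1) = 1 − ((6−1)/6)^2 = 11/36.
E[#distinct] = 6·11/36 = 11/6.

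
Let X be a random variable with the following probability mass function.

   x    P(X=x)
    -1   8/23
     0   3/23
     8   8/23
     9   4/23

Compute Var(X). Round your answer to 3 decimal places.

E[X] = (8/23)·(-1) + (3/23)·0 + (8/23)·8 + (4/23)·9 = 4
E[X²] = (8/23)·1 + (3/23)·0 + (8/23)·64 + (4/23)·81 = 844/23
Var(X) = 844/23 − (4)² = 476/23 ≈ 20.696

20.696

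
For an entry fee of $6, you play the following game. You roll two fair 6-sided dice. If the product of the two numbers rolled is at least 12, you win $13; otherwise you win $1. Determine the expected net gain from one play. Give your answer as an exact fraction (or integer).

E[payout] = (19/36)·1 + (17/36)·13 = 20/3
Expected profit = 20/3 − 6 = 2/3

2/3 dollars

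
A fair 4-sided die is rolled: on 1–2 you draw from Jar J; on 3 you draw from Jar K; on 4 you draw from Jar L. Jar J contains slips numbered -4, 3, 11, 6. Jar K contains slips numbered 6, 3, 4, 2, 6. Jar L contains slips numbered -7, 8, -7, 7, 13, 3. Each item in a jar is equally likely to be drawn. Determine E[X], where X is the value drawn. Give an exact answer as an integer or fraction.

451/120

E[X | Jar J] = (-4 + 3 + 11 + 6)/4 = 4
E[X | Jar K] = (6 + 3 + 4 + 2 + 6)/5 = 21/5
E[X | Jar L] = (-7 + 8 − 7 + 7 + 13 + 3)/6 = 17/6
E[X] = (1/2)·4 + (1/4)·21/5 + (1/4)·17/6 = 451/120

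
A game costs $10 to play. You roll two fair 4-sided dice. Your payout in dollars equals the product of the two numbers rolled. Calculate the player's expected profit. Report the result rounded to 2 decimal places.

Distribution of the product of the two numbers rolled: 1 w.p. 1/16, 2 w.p. 1/8, 3 w.p. 1/8, 4 w.p. 3/16, 6 w.p. 1/8, 8 w.p. 1/8, …
E[payout] = (1/16)·1 + (1/8)·2 + (1/8)·3 + (3/16)·4 + (1/8)·6 + (1/8)·8 + (1/16)·9 + (1/8)·12 + (1/16)·16 = 25/4
Expected profit = 25/4 − 10 = -15/4 ≈ -$3.75

-$3.75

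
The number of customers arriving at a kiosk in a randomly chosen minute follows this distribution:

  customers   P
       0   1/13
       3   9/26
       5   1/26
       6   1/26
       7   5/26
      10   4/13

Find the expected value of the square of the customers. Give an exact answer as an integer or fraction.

E[X²] = (1/13)·0 + (9/26)·9 + (1/26)·25 + (1/26)·36 + (5/26)·49 + (4/13)·100
     = 1187/26

1187/26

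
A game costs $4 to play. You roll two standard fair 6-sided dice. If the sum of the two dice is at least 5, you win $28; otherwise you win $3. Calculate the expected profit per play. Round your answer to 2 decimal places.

E[payout] = (1/6)·3 + (5/6)·28 = 143/6
Expected profit = 143/6 − 4 = 119/6 ≈ $19.83

$19.83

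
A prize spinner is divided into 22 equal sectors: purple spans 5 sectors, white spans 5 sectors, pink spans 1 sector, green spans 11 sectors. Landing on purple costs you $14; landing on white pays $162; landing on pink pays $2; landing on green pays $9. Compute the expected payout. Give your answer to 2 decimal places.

E[payout] = (5/22)·(-14) + (5/22)·162 + (1/22)·2 + (11/22)·9 = 841/22
≈ $38.23

$38.23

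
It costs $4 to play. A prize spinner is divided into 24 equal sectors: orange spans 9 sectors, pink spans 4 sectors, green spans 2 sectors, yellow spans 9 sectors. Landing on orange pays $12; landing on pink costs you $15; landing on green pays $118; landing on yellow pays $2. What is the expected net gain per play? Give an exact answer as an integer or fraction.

E[payout] = (9/24)·12 + (4/24)·(-15) + (2/24)·118 + (9/24)·2 = 151/12
Expected profit = 151/12 − 4 = 103/12

103/12 dollars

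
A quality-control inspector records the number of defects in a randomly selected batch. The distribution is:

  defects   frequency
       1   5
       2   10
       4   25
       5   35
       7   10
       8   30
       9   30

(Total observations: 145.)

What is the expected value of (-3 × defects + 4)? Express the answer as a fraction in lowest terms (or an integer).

-412/29

Total = 145, so P(defects=1) = 5/145, etc.
E[-3x+4] = (1/29)·1 + (2/29)·(-2) + (5/29)·(-8) + (7/29)·(-11) + (2/29)·(-17) + (6/29)·(-20) + (6/29)·(-23)
     = -412/29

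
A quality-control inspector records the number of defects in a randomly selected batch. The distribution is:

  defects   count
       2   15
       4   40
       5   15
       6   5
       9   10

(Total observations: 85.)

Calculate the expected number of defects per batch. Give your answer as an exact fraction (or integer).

77/17

Total = 85, so P(defects=2) = 15/85, etc.
E[X] = (3/17)·2 + (8/17)·4 + (3/17)·5 + (1/17)·6 + (2/17)·9
     = 77/17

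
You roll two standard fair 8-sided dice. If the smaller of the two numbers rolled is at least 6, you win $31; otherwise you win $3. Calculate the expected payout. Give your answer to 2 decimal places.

E[payout] = (55/64)·3 + (9/64)·31 = 111/16
≈ $6.94

$6.94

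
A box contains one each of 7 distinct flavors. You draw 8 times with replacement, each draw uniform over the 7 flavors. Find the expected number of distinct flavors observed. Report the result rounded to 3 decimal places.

4.960

Let Xⱼ=1 if type j appears at least once. P(Xⱼ=1) = 1 − ((7−1)/7)^8 = 4085185/5764801.
E[#distinct] = 7·4085185/5764801 = 4085185/823543.
≈ 4.960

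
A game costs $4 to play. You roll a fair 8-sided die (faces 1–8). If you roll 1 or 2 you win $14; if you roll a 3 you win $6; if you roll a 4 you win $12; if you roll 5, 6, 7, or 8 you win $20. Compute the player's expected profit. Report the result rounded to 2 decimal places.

$11.75

E[payout] = (1/8)·6 + (1/8)·12 + (1/4)·14 + (1/2)·20 = 63/4
Expected profit = 63/4 − 4 = 47/4 ≈ $11.75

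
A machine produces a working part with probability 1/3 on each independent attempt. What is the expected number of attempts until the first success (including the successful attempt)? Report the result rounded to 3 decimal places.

For a geometric distribution, E[trials] = 1/p = 1/(1/3) = 3.
≈ 3.000

3.000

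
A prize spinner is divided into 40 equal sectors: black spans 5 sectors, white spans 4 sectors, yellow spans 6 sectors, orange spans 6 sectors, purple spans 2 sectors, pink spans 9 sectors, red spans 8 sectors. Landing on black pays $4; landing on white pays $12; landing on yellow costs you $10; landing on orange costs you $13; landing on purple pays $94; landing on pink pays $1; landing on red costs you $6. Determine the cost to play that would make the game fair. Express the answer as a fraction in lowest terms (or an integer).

E[payout] = (5/40)·4 + (4/40)·12 + (6/40)·(-10) + (6/40)·(-13) + (2/40)·94 + (9/40)·1 + (8/40)·(-6) = 79/40
Fair fee = E[payout] = 79/40

79/40 dollars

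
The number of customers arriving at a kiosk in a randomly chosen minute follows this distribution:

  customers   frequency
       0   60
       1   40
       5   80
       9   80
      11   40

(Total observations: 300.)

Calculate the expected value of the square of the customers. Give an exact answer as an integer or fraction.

Total = 300, so P(customers=0) = 60/300, etc.
E[X²] = (1/5)·0 + (2/15)·1 + (4/15)·25 + (4/15)·81 + (2/15)·121
     = 668/15

668/15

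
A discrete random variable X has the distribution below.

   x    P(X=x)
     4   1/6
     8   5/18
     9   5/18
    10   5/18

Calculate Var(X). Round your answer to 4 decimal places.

E[X] = (1/6)·4 + (5/18)·8 + (5/18)·9 + (5/18)·10 = 49/6
E[X²] = (1/6)·16 + (5/18)·64 + (5/18)·81 + (5/18)·100 = 1273/18
Var(X) = 1273/18 − (49/6)² = 145/36 ≈ 4.0278

4.0278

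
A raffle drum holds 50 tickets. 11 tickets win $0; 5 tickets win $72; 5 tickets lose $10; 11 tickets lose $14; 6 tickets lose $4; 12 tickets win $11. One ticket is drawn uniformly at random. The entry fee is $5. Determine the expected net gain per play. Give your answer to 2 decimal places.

E[payout] = (11/50)·0 + (5/50)·72 + (5/50)·(-10) + (11/50)·(-14) + (6/50)·(-4) + (12/50)·11 = 132/25
Expected profit = 132/25 − 5 = 7/25 ≈ $0.28

$0.28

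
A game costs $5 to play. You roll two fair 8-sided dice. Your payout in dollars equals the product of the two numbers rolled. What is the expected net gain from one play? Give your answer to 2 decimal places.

$15.25

Distribution of the product of the two numbers rolled: 1 w.p. 1/64, 2 w.p. 1/32, 3 w.p. 1/32, 4 w.p. 3/64, 5 w.p. 1/32, 6 w.p. 1/16, …
E[payout] = (1/64)·1 + (1/32)·2 + (1/32)·3 + (3/64)·4 + (1/32)·5 + (1/16)·6 + (1/32)·7 + (1/16)·8 + (1/64)·9 + (1/32)·10 + (1/16)·12 + (1/32)·14 + (1/32)·15 + (3/64)·16 + (1/32)·18 + (1/32)·20 + (1/32)·21 + (1/16)·24 + (1/64)·25 + (1/32)·28 + (1/32)·30 + (1/32)·32 + (1/32)·35 + (1/64)·36 + (1/32)·40 + (1/32)·42 + (1/32)·48 + (1/64)·49 + (1/32)·56 + (1/64)·64 = 81/4
Expected profit = 81/4 − 5 = 61/4 ≈ $15.25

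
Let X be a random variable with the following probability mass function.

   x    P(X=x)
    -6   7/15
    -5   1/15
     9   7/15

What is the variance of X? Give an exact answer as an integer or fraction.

E[X] = (7/15)·(-6) + (1/15)·(-5) + (7/15)·9 = 16/15
E[X²] = (7/15)·36 + (1/15)·25 + (7/15)·81 = 844/15
Var(X) = 844/15 − (16/15)² = 12404/225

12404/225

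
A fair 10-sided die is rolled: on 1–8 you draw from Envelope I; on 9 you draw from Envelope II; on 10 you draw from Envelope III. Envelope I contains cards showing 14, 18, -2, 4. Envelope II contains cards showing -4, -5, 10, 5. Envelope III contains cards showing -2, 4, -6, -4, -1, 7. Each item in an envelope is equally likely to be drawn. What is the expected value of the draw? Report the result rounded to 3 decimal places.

E[X | Envelope I] = (14 + 18 − 2 + 4)/4 = 17/2
E[X | Envelope II] = (-4 − 5 + 10 + 5)/4 = 3/2
E[X | Envelope III] = (-2 + 4 − 6 − 4 − 1 + 7)/6 = -1/3
E[X] = (4/5)·17/2 + (1/10)·3/2 + (1/10)·(-1/3) = 83/12 ≈ 6.917

6.917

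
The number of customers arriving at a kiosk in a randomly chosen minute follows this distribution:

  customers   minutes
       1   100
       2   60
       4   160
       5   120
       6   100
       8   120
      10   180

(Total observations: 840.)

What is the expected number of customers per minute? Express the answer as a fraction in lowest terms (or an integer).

Total = 840, so P(customers=1) = 100/840, etc.
E[X] = (5/42)·1 + (1/14)·2 + (4/21)·4 + (1/7)·5 + (5/42)·6 + (1/7)·8 + (3/14)·10
     = 241/42

241/42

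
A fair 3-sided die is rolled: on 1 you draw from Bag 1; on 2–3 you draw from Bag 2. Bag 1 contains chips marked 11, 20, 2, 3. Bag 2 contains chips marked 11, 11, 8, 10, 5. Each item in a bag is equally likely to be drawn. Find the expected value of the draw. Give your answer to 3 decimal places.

9.000

E[X | Bag 1] = (11 + 20 + 2 + 3)/4 = 9
E[X | Bag 2] = (11 + 11 + 8 + 10 + 5)/5 = 9
E[X] = (1/3)·9 + (2/3)·9 = 9 ≈ 9.000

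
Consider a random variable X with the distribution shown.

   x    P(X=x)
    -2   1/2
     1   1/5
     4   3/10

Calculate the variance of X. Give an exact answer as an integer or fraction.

E[X] = (1/2)·(-2) + (1/5)·1 + (3/10)·4 = 2/5
E[X²] = (1/2)·4 + (1/5)·1 + (3/10)·16 = 7
Var(X) = 7 − (2/5)² = 171/25

171/25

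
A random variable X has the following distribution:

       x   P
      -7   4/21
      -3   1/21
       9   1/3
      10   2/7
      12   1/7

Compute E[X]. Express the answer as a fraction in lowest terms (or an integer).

128/21

E[X] = (4/21)·(-7) + (1/21)·(-3) + (1/3)·9 + (2/7)·10 + (1/7)·12
     = 128/21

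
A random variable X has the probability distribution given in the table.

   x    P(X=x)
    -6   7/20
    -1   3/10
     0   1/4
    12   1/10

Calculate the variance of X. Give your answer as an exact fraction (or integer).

1293/50

E[X] = (7/20)·(-6) + (3/10)·(-1) + (1/4)·0 + (1/10)·12 = -6/5
E[X²] = (7/20)·36 + (3/10)·1 + (1/4)·0 + (1/10)·144 = 273/10
Var(X) = 273/10 − (-6/5)² = 1293/50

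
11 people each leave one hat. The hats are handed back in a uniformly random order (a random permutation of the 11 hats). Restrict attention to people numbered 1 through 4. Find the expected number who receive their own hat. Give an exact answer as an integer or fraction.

4/11

Let Xᵢ = 1 if person i gets their own hat. For each i, P(Xᵢ=1) = 1/11.
By linearity of expectation, E[X₁+…+X_4] = 4·(1/11) = 4/11.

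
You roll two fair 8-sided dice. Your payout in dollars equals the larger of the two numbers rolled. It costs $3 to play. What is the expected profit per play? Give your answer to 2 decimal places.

Distribution of the larger of the two numbers rolled: 1 w.p. 1/64, 2 w.p. 3/64, 3 w.p. 5/64, 4 w.p. 7/64, 5 w.p. 9/64, 6 w.p. 11/64, …
E[payout] = (1/64)·1 + (3/64)·2 + (5/64)·3 + (7/64)·4 + (9/64)·5 + (11/64)·6 + (13/64)·7 + (15/64)·8 = 93/16
Expected profit = 93/16 − 3 = 45/16 ≈ $2.81

$2.81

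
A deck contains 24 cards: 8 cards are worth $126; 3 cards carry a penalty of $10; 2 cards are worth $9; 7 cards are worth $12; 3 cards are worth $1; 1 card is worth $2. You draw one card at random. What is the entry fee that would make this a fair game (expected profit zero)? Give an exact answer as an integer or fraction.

E[payout] = (8/24)·126 + (3/24)·(-10) + (2/24)·9 + (7/24)·12 + (3/24)·1 + (1/24)·2 = 1085/24
Fair fee = E[payout] = 1085/24

1085/24 dollars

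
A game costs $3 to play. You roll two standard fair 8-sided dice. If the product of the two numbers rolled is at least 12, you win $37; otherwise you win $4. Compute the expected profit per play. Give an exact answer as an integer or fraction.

E[payout] = (23/64)·4 + (41/64)·37 = 1609/64
Expected profit = 1609/64 − 3 = 1417/64

1417/64 dollars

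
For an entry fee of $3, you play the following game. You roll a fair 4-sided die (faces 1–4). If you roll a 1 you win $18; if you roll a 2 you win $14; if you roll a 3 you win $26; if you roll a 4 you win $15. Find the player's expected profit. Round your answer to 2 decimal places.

E[payout] = (1/4)·14 + (1/4)·15 + (1/4)·18 + (1/4)·26 = 73/4
Expected profit = 73/4 − 3 = 61/4 ≈ $15.25

$15.25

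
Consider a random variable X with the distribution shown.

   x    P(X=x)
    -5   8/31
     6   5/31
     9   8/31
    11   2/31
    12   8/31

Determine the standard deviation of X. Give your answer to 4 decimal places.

6.6644

E[X] = 180/31, E[X²] = 2422/31
Var(X) = E[X²] − (E[X])² = 2422/31 − 32400/961 = 42682/961
SD(X) = √(42682/961) ≈ 6.6644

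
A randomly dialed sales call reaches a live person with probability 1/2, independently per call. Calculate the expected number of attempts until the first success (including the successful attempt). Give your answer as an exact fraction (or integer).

For a geometric distribution, E[trials] = 1/p = 1/(1/2) = 2.

2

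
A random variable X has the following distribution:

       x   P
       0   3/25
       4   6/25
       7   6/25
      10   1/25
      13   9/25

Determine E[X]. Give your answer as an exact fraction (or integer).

E[X] = (3/25)·0 + (6/25)·4 + (6/25)·7 + (1/25)·10 + (9/25)·13
     = 193/25

193/25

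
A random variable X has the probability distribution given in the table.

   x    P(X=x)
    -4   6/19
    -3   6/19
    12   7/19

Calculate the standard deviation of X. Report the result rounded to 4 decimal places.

7.4874

E[X] = 42/19, E[X²] = 1158/19
Var(X) = E[X²] − (E[X])² = 1158/19 − 1764/361 = 20238/361
SD(X) = √(20238/361) ≈ 7.4874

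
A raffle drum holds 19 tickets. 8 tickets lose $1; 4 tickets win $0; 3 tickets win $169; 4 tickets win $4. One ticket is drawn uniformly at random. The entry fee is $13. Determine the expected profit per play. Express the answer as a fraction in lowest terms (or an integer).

268/19 dollars

E[payout] = (8/19)·(-1) + (4/19)·0 + (3/19)·169 + (4/19)·4 = 515/19
Expected profit = 515/19 − 13 = 268/19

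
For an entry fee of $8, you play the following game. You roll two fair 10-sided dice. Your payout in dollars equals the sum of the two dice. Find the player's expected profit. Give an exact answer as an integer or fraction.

$3

Distribution of the sum of the two dice: 2 w.p. 1/100, 3 w.p. 1/50, 4 w.p. 3/100, 5 w.p. 1/25, 6 w.p. 1/20, 7 w.p. 3/50, …
E[payout] = (1/100)·2 + (1/50)·3 + (3/100)·4 + (1/25)·5 + (1/20)·6 + (3/50)·7 + (7/100)·8 + (2/25)·9 + (9/100)·10 + (1/10)·11 + (9/100)·12 + (2/25)·13 + (7/100)·14 + (3/50)·15 + (1/20)·16 + (1/25)·17 + (3/100)·18 + (1/50)·19 + (1/100)·20 = 11
Expected profit = 11 − 8 = 3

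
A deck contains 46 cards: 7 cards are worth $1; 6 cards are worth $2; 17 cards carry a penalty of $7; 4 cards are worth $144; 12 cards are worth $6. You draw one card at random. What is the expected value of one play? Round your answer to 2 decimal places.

E[payout] = (7/46)·1 + (6/46)·2 + (17/46)·(-7) + (4/46)·144 + (12/46)·6 = 274/23
≈ $11.91

$11.91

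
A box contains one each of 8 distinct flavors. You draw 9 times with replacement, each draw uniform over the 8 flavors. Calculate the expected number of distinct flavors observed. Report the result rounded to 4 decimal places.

Let Xⱼ=1 if type j appears at least once. P(Xⱼ=1) = 1 − ((8−1)/8)^9 = 93864121/134217728.
E[#distinct] = 8·93864121/134217728 = 93864121/16777216.
≈ 5.5947

5.5947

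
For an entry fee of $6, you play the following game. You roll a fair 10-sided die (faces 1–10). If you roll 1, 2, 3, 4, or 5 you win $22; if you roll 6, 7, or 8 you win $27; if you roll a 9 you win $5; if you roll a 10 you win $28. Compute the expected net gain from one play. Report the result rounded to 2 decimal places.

$16.40

E[payout] = (1/10)·5 + (1/2)·22 + (3/10)·27 + (1/10)·28 = 112/5
Expected profit = 112/5 − 6 = 82/5 ≈ $16.40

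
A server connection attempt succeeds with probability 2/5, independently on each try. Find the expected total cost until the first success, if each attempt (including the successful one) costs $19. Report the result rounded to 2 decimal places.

E[#attempts] = 1/p = 5/2; E[cost] = 19·5/2 = 95/2.
≈ 47.50

$47.50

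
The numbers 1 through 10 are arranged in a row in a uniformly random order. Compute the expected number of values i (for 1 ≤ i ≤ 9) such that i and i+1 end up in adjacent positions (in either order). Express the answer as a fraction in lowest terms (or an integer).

For each i ∈ {1,…,9}, let Xᵢ = 1 if i and i+1 are adjacent. P(Xᵢ=1) = 2·(10−1)!/10! = 2/10.
By linearity, E[ΣXᵢ] = (9)·(2/10) = 9/5.

9/5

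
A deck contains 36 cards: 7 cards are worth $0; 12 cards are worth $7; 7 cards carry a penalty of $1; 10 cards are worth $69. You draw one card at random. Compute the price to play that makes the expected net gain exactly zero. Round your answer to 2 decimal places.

$21.31

E[payout] = (7/36)·0 + (12/36)·7 + (7/36)·(-1) + (10/36)·69 = 767/36
Fair fee = E[payout] = 767/36 ≈ $21.31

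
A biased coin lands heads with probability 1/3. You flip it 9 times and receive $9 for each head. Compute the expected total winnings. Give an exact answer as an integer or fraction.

E[#heads] = 9·1/3 = 3 (linearity over flips).
E[winnings] = 9·3 = 27.

$27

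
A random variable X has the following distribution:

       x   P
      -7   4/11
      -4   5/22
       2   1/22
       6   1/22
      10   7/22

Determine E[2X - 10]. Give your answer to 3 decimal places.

E[2x-10] = (4/11)·(-24) + (5/22)·(-18) + (1/22)·(-6) + (1/22)·2 + (7/22)·10
     = -108/11 ≈ -9.818

-9.818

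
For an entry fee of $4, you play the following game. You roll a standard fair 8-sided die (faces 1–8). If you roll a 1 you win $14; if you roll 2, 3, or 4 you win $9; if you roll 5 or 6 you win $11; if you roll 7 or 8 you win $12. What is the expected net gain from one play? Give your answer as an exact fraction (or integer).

E[payout] = (3/8)·9 + (1/4)·11 + (1/4)·12 + (1/8)·14 = 87/8
Expected profit = 87/8 − 4 = 55/8

55/8 dollars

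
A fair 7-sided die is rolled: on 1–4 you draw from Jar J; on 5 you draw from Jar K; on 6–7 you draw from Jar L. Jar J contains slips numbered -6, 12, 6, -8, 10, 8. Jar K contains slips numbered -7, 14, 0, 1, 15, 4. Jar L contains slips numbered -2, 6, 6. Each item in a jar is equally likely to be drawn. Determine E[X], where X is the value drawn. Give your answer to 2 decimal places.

E[X | Jar J] = (-6 + 12 + 6 − 8 + 10 + 8)/6 = 11/3
E[X | Jar K] = (-7 + 14 + 0 + 1 + 15 + 4)/6 = 9/2
E[X | Jar L] = (-2 + 6 + 6)/3 = 10/3
E[X] = (4/7)·11/3 + (1/7)·9/2 + (2/7)·10/3 = 155/42 ≈ 3.69

3.69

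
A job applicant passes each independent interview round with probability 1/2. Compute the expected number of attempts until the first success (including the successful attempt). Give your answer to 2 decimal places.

2.00

For a geometric distribution, E[trials] = 1/p = 1/(1/2) = 2.
≈ 2.00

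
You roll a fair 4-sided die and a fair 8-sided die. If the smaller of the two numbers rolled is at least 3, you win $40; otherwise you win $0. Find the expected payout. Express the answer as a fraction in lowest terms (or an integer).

$15

E[payout] = (5/8)·0 + (3/8)·40 = 15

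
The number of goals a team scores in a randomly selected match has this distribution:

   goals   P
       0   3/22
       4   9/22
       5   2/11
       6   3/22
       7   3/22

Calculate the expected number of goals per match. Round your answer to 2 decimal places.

E[X] = (3/22)·0 + (9/22)·4 + (2/11)·5 + (3/22)·6 + (3/22)·7
     = 95/22 ≈ 4.32

4.32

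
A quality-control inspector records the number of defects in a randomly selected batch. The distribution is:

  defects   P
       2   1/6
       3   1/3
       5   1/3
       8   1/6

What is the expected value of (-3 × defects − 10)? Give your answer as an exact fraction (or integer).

-23

E[-3x-10] = (1/6)·(-16) + (1/3)·(-19) + (1/3)·(-25) + (1/6)·(-34)
     = -23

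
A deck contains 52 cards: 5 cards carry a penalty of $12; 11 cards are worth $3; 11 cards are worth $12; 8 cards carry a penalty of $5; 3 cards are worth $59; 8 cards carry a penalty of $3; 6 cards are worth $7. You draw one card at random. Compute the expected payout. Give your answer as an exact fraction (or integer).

E[payout] = (5/52)·(-12) + (11/52)·3 + (11/52)·12 + (8/52)·(-5) + (3/52)·59 + (8/52)·(-3) + (6/52)·7 = 5

$5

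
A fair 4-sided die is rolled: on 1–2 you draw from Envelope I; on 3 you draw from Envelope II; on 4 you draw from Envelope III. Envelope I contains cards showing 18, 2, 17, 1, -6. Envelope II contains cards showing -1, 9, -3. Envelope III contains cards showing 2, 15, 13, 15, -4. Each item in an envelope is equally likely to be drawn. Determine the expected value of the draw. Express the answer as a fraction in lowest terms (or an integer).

E[X | Envelope I] = (18 + 2 + 17 + 1 − 6)/5 = 32/5
E[X | Envelope II] = (-1 + 9 − 3)/3 = 5/3
E[X | Envelope III] = (2 + 15 + 13 + 15 − 4)/5 = 41/5
E[X] = (1/2)·32/5 + (1/4)·5/3 + (1/4)·41/5 = 17/3

17/3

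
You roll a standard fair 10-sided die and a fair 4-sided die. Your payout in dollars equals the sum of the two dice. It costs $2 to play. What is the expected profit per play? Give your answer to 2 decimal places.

Distribution of the sum of the two dice: 2 w.p. 1/40, 3 w.p. 1/20, 4 w.p. 3/40, 5 w.p. 1/10, 6 w.p. 1/10, 7 w.p. 1/10, …
E[payout] = (1/40)·2 + (1/20)·3 + (3/40)·4 + (1/10)·5 + (1/10)·6 + (1/10)·7 + (1/10)·8 + (1/10)·9 + (1/10)·10 + (1/10)·11 + (3/40)·12 + (1/20)·13 + (1/40)·14 = 8
Expected profit = 8 − 2 = 6 ≈ $6.00

$6.00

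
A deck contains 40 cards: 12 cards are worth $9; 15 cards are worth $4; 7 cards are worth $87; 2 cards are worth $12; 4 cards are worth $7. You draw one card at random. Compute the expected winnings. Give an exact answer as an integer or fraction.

829/40 dollars

E[payout] = (12/40)·9 + (15/40)·4 + (7/40)·87 + (2/40)·12 + (4/40)·7 = 829/40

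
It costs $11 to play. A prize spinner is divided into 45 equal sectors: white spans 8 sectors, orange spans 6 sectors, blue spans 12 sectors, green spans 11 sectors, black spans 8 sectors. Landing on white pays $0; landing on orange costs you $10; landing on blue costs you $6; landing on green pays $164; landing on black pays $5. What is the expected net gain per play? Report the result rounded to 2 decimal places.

E[payout] = (8/45)·0 + (6/45)·(-10) + (12/45)·(-6) + (11/45)·164 + (8/45)·5 = 1712/45
Expected profit = 1712/45 − 11 = 1217/45 ≈ $27.04

$27.04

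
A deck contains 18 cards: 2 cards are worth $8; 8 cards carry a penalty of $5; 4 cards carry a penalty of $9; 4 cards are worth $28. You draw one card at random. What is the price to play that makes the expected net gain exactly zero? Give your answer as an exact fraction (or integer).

26/9 dollars

E[payout] = (2/18)·8 + (8/18)·(-5) + (4/18)·(-9) + (4/18)·28 = 26/9
Fair fee = E[payout] = 26/9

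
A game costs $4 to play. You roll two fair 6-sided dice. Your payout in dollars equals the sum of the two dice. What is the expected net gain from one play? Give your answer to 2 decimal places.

Distribution of the sum of the two dice: 2 w.p. 1/36, 3 w.p. 1/18, 4 w.p. 1/12, 5 w.p. 1/9, 6 w.p. 5/36, 7 w.p. 1/6, …
E[payout] = (1/36)·2 + (1/18)·3 + (1/12)·4 + (1/9)·5 + (5/36)·6 + (1/6)·7 + (5/36)·8 + (1/9)·9 + (1/12)·10 + (1/18)·11 + (1/36)·12 = 7
Expected profit = 7 − 4 = 3 ≈ $3.00

$3.00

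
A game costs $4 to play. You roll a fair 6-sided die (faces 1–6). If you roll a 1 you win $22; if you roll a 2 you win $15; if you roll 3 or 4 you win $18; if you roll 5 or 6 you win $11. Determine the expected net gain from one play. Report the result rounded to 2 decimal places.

E[payout] = (1/3)·11 + (1/6)·15 + (1/3)·18 + (1/6)·22 = 95/6
Expected profit = 95/6 − 4 = 71/6 ≈ $11.83

$11.83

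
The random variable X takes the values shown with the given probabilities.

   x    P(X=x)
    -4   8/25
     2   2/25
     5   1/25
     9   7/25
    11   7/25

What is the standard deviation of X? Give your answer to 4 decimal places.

6.4107

E[X] = 117/25, E[X²] = 63
Var(X) = E[X²] − (E[X])² = 63 − 13689/625 = 25686/625
SD(X) = √(25686/625) ≈ 6.4107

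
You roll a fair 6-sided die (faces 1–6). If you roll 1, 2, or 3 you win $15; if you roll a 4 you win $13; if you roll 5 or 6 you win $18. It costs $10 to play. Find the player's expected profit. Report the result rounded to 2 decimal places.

$5.67

E[payout] = (1/6)·13 + (1/2)·15 + (1/3)·18 = 47/3
Expected profit = 47/3 − 10 = 17/3 ≈ $5.67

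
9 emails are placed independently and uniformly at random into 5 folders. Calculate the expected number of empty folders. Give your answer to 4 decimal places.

0.6711

Let Xⱼ=1 if folder j is empty. P(Xⱼ=1) = ((5-1)/5)^9 = 262144/1953125.
By linearity, E[#empty] = 5·262144/1953125 = 262144/390625.
≈ 0.6711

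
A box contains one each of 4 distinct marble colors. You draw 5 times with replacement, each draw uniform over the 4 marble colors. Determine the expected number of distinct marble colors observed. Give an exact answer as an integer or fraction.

781/256

Let Xⱼ=1 if type j appears at least once. P(Xⱼ=1) = 1 − ((4−1)/4)^5 = 781/1024.
E[#distinct] = 4·781/1024 = 781/256.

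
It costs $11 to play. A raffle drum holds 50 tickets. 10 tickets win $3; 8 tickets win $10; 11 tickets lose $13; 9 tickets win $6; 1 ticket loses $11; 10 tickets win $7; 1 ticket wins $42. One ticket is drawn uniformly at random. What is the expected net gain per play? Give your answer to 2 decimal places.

E[payout] = (10/50)·3 + (8/50)·10 + (11/50)·(-13) + (9/50)·6 + (1/50)·(-11) + (10/50)·7 + (1/50)·42 = 61/25
Expected profit = 61/25 − 11 = -214/25 ≈ -$8.56

-$8.56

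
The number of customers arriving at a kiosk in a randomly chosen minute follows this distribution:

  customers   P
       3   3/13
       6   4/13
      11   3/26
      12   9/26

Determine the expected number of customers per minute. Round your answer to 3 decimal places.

7.962

E[X] = (3/13)·3 + (4/13)·6 + (3/26)·11 + (9/26)·12
     = 207/26 ≈ 7.962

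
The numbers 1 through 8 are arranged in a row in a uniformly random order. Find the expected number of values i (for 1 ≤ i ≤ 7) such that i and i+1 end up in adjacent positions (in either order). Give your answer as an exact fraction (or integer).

For each i ∈ {1,…,7}, let Xᵢ = 1 if i and i+1 are adjacent. P(Xᵢ=1) = 2·(8−1)!/8! = 2/8.
By linearity, E[ΣXᵢ] = (7)·(2/8) = 7/4.

7/4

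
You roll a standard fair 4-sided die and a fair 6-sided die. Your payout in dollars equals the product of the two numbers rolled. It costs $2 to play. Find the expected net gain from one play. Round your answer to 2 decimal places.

$6.75

Distribution of the product of the two numbers rolled: 1 w.p. 1/24, 2 w.p. 1/12, 3 w.p. 1/12, 4 w.p. 1/8, 5 w.p. 1/24, 6 w.p. 1/8, …
E[payout] = (1/24)·1 + (1/12)·2 + (1/12)·3 + (1/8)·4 + (1/24)·5 + (1/8)·6 + (1/12)·8 + (1/24)·9 + (1/24)·10 + (1/8)·12 + (1/24)·15 + (1/24)·16 + (1/24)·18 + (1/24)·20 + (1/24)·24 = 35/4
Expected profit = 35/4 − 2 = 27/4 ≈ $6.75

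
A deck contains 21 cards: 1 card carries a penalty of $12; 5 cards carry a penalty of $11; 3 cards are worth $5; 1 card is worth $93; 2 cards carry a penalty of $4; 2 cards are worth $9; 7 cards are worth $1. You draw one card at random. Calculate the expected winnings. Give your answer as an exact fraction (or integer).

E[payout] = (1/21)·(-12) + (5/21)·(-11) + (3/21)·5 + (1/21)·93 + (2/21)·(-4) + (2/21)·9 + (7/21)·1 = 58/21

58/21 dollars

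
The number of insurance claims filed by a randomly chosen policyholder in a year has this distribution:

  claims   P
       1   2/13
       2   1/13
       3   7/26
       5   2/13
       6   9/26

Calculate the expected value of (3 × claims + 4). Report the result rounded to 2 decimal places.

E[3x+4] = (2/13)·7 + (1/13)·10 + (7/26)·13 + (2/13)·19 + (9/26)·22
     = 413/26 ≈ 15.88

15.88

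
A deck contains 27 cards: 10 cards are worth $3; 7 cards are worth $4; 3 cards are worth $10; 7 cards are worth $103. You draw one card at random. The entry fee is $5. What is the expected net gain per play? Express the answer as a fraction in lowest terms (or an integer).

E[payout] = (10/27)·3 + (7/27)·4 + (3/27)·10 + (7/27)·103 = 809/27
Expected profit = 809/27 − 5 = 674/27

674/27 dollars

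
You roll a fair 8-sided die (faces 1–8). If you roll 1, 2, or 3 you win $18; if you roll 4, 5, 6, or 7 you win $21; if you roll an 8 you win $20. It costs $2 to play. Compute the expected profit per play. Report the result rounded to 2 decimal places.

$17.75

E[payout] = (3/8)·18 + (1/8)·20 + (1/2)·21 = 79/4
Expected profit = 79/4 − 2 = 71/4 ≈ $17.75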